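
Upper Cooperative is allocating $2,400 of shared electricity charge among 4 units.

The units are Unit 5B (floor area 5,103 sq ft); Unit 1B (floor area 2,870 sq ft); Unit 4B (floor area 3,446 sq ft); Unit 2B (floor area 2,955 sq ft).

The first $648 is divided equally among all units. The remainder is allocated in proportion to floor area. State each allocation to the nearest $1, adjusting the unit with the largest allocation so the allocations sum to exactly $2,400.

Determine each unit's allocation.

$648 shared equally gives $162 per unit.
Remainder $1,752 by floor area (total 14,374): Unit 5B 621.99 → $622; Unit 1B 349.81 → $350; Unit 4B 420.02 → $420; Unit 2B 360.18 → $360.
Totals: Unit 5B $162 + $622 = $784; Unit 1B $162 + $350 = $512; Unit 4B $162 + $420 = $582; Unit 2B $162 + $360 = $522.

Unit 5B: $784; Unit 1B: $512; Unit 4B: $582; Unit 2B: $522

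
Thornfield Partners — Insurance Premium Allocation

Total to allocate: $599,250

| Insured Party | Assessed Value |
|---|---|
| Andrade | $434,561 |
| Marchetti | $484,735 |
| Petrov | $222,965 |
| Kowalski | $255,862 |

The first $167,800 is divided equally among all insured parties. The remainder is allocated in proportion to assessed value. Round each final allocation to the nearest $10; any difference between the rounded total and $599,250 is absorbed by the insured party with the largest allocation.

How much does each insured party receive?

First tranche $167,800 split equally: $41,950 each.
Remainder $431,450 by assessed value (total 1,398,123): Andrade 134,102.18 → $134,100; Marchetti 149,585.49 → $149,590; Petrov 68,805.28 → $68,810; Kowalski 78,957.04 → $78,960.
Rounding difference −$10 on remainder applied to Marchetti.
Totals: Andrade $41,950 + $134,100 = $176,050; Marchetti $41,950 + $149,580 = $191,530; Petrov $41,950 + $68,810 = $110,760; Kowalski $41,950 + $78,960 = $120,910.

Andrade: $176,050 | Marchetti: $191,530 | Petrov: $110,760 | Kowalski: $120,910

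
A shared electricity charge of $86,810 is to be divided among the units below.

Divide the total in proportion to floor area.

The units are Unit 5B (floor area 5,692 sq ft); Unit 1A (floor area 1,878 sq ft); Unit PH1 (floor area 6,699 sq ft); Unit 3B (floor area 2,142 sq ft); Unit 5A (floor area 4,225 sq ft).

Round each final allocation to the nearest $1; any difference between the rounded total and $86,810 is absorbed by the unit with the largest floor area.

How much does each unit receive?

Total floor area = 5,692 + 1,878 + 6,699 + 2,142 + 4,225 = 20,636.
Proportional shares: Unit 5B 23,944.69; Unit 1A 7,900.23; Unit PH1 28,180.86; Unit 3B 9,010.81; Unit 5A 17,773.42.
Rounded to nearest $1: Unit 5B $23,945; Unit 1A $7,900; Unit PH1 $28,181; Unit 3B $9,011; Unit 5A $17,773. Sum = $86,810.
No rounding difference to absorb.

Unit 5B: $23,945 | Unit 1A: $7,900 | Unit PH1: $28,181 | Unit 3B: $9,011 | Unit 5A: $17,773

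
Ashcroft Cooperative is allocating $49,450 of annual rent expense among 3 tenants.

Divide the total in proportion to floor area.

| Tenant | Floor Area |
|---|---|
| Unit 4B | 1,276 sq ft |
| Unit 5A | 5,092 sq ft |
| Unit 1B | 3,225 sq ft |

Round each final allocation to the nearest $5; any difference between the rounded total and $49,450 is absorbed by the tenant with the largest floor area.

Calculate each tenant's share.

Sum of floor area: 9,593.
Raw shares: Unit 4B 1,276/9,593 × $49,450 = 6,577.53; Unit 5A 5,092/9,593 × $49,450 = 26,248.24; Unit 1B 3,225/9,593 × $49,450 = 16,624.23.
After rounding ($5): Unit 4B $6,580; Unit 5A $26,250; Unit 1B $16,625. Sum = $49,455.
Difference $49,450 − $49,455 = −$5 applied to largest floor area (Unit 5A): Unit 5A becomes $26,245.

Unit 4B: $6,580; Unit 5A: $26,245; Unit 1B: $16,625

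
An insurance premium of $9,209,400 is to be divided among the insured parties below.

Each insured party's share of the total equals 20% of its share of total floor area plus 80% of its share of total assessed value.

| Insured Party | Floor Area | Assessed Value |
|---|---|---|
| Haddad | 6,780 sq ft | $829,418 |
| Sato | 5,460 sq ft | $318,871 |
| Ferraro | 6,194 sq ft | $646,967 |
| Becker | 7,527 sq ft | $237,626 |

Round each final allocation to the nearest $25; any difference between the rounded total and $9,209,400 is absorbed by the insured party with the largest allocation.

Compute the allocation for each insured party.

Totals — floor area 25,961, assessed value 2,032,882.
Combined weights (20% floor area + 80% assessed value): Haddad 0.3786; Sato 0.1675; Ferraro 0.3023; Becker 0.1515.
Proportional shares: Haddad 3,486,983.10; Sato 1,543,020.15; Ferraro 2,784,173.26; Becker 1,395,223.49.
Rounded to nearest $25: Haddad $3,486,975; Sato $1,543,025; Ferraro $2,784,175; Becker $1,395,225. Sum = $9,209,400.
No rounding difference to absorb.

Haddad: $3,486,975; Sato: $1,543,025; Ferraro: $2,784,175; Becker: $1,395,225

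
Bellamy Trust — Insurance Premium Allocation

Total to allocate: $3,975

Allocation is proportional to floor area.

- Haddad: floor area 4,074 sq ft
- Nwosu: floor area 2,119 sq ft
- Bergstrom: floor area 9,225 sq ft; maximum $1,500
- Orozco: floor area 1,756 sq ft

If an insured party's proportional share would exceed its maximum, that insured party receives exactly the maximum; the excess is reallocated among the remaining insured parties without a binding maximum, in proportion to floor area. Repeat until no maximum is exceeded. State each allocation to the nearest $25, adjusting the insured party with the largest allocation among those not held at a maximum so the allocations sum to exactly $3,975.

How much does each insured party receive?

Haddad: $1,275 | Nwosu: $650 | Bergstrom: $1,500 | Orozco: $550

Total floor area = 17,174.
Unconstrained shares: Haddad 942.95; Nwosu 490.45; Bergstrom 2,135.17; Orozco 406.43.
Held at cap: Bergstrom ($1,500); balance $2,475 reallocated over remaining floor area 7,949.
Remaining shares: Haddad 1,268.48 → $1,275; Nwosu 659.77 → $650; Orozco 546.75 → $550.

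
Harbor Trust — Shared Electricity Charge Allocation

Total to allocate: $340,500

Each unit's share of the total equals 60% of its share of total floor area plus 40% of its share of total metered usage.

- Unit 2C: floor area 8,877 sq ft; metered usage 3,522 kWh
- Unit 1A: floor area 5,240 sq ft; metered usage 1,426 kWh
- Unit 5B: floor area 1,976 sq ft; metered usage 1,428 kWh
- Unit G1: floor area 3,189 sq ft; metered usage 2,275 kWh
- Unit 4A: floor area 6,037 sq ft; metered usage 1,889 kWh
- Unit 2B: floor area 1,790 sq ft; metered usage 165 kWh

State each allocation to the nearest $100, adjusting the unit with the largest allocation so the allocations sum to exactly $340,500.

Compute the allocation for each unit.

Unit 2C: $111,700 · Unit 1A: $57,600 · Unit 5B: $33,100 · Unit G1: $53,000 · Unit 4A: $69,500 · Unit 2B: $15,600

Totals — floor area 27,109, metered usage 10,705.
Composite weights (60% floor area + 40% metered usage): Unit 2C 0.3281; Unit 1A 0.1693; Unit 5B 0.0971; Unit G1 0.1556; Unit 4A 0.2042; Unit 2B 0.0458.
Raw shares: Unit 2C 111,709.73; Unit 1A 57,632.95; Unit 5B 33,060.10; Unit G1 52,977.96; Unit 4A 69,530.09; Unit 2B 15,589.17.
Rounded to nearest $100: Unit 2C $111,700; Unit 1A $57,600; Unit 5B $33,100; Unit G1 $53,000; Unit 4A $69,500; Unit 2B $15,600. Sum = $340,500.
Rounded total matches; no reconciliation needed.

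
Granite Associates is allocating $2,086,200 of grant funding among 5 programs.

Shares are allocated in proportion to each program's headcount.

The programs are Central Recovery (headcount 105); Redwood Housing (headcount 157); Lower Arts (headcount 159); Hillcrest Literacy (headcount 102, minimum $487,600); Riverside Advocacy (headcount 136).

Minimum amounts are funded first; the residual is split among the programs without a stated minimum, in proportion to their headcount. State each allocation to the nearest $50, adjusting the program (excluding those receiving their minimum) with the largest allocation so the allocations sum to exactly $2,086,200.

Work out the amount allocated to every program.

Central Recovery: $301,350 · Redwood Housing: $450,600 · Lower Arts: $456,350 · Hillcrest Literacy: $487,600 · Riverside Advocacy: $390,300

Minimums first: Hillcrest Literacy $487,600. Residual $1,598,600.
Residual split over remaining headcount 557: Central Recovery 301,351.89 → $301,350; Redwood Housing 450,592.82 → $450,600; Lower Arts 456,332.85 → $456,350; Riverside Advocacy 390,322.44 → $390,300.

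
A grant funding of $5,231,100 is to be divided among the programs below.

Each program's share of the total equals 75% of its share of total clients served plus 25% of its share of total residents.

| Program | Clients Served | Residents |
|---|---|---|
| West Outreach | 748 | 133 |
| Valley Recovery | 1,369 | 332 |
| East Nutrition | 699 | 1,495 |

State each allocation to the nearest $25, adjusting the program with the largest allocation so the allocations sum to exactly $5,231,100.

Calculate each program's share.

West Outreach: $1,130,875; Valley Recovery: $2,128,850; East Nutrition: $1,971,375

Totals — clients served 2,816, residents 1,960.
Blended shares (75% clients served + 25% residents): West Outreach 0.2162; Valley Recovery 0.4070; East Nutrition 0.3769.
Raw shares: West Outreach 1,130,875.08; Valley Recovery 2,128,847.75; East Nutrition 1,971,377.17.
At nearest $25: West Outreach $1,130,875; Valley Recovery $2,128,850; East Nutrition $1,971,375. Sum = $5,231,100.
No rounding difference to absorb.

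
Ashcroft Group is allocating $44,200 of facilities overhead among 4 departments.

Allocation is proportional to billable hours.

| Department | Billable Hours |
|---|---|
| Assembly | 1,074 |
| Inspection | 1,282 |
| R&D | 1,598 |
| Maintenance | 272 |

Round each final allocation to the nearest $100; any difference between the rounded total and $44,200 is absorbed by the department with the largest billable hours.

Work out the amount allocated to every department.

Billable hours total: 4,226.
Raw shares: Assembly 1,074/4,226 × $44,200 = 11,233.03; Inspection 1,282/4,226 × $44,200 = 13,408.52; R&D 1,598/4,226 × $44,200 = 16,713.58; Maintenance 272/4,226 × $44,200 = 2,844.87.
At nearest $100: Assembly $11,200; Inspection $13,400; R&D $16,700; Maintenance $2,800. Sum = $44,100.
Difference $44,200 − $44,100 = +$100 applied to largest billable hours (R&D): R&D becomes $16,800.

Assembly: $11,200 · Inspection: $13,400 · R&D: $16,800 · Maintenance: $2,800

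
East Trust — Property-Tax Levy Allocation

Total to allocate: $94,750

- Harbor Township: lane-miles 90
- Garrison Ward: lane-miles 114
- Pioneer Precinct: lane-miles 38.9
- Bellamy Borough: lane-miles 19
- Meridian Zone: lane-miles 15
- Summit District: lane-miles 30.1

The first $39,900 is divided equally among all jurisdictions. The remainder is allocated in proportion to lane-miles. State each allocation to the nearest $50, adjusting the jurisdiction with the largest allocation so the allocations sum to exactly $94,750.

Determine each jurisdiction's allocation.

Harbor Township: $22,750 · Garrison Ward: $26,950 · Pioneer Precinct: $13,600 · Bellamy Borough: $10,050 · Meridian Zone: $9,350 · Summit District: $12,050

First tranche $39,900 split equally: $6,650 each.
Remainder $54,850 by lane-miles (total 307): Harbor Township 16,079.80 → $16,100; Garrison Ward 20,367.75 → $20,350; Pioneer Precinct 6,950.05 → $6,950; Bellamy Borough 3,394.63 → $3,400; Meridian Zone 2,679.97 → $2,700; Summit District 5,377.80 → $5,400.
Rounding difference −$50 on remainder applied to Garrison Ward.
Totals: Harbor Township $6,650 + $16,100 = $22,750; Garrison Ward $6,650 + $20,300 = $26,950; Pioneer Precinct $6,650 + $6,950 = $13,600; Bellamy Borough $6,650 + $3,400 = $10,050; Meridian Zone $6,650 + $2,700 = $9,350; Summit District $6,650 + $5,400 = $12,050.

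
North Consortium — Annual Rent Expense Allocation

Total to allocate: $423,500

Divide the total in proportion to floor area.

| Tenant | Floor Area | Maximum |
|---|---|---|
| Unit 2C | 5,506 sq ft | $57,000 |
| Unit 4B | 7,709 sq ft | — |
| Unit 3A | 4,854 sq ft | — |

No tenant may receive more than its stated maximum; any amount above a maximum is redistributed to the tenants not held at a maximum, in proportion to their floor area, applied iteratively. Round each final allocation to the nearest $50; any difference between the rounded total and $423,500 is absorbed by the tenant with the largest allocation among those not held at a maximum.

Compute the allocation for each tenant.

Unit 2C: $57,000 · Unit 4B: $224,900 · Unit 3A: $141,600

Floor area total: 18,069.
Proportional shares (ignoring caps): Unit 2C 129,049.26; Unit 4B 180,683.02; Unit 3A 113,767.72.
Capped: Unit 2C ($57,000); remaining pool $366,500 reallocated over remaining floor area 12,563.
Shares after redistribution: Unit 4B 224,894.41 → $224,900; Unit 3A 141,605.59 → $141,600.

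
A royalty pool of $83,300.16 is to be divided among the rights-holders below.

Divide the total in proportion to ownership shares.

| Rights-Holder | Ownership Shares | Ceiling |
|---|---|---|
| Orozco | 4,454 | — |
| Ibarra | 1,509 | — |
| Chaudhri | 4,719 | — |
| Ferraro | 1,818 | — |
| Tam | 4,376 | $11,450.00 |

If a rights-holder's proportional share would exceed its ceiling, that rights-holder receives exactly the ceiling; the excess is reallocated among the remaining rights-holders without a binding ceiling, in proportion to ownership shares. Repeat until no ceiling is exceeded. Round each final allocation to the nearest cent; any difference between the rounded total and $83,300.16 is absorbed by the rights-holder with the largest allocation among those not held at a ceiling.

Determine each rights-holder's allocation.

Orozco: $25,601.65; Ibarra: $8,673.75; Chaudhri: $27,124.87; Ferraro: $10,449.89; Tam: $11,450.00

Total ownership shares = 16,876.
Unconstrained shares: Orozco 21,985.0031; Ibarra 7,448.4440; Chaudhri 23,293.0466; Ferraro 8,973.6721; Tam 21,599.9941.
Cap binds for Tam ($11,450.00); remaining pool $71,850.16 reallocated over remaining ownership shares 12,500.
Shares after redistribution: Orozco 25,601.6490 → $25,601.65; Ibarra 8,673.7513 → $8,673.75; Chaudhri 27,124.8724 → $27,124.87; Ferraro 10,449.8873 → $10,449.89.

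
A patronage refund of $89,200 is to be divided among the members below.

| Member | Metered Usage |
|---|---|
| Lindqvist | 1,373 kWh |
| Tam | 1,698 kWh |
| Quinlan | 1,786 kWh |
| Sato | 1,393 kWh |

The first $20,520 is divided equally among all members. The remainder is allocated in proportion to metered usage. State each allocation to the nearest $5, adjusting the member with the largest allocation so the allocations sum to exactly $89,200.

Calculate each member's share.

First tranche $20,520 split equally: $5,130 each.
Remainder $68,680 by metered usage (total 6,250): Lindqvist 15,087.62 → $15,090; Tam 18,658.98 → $18,660; Quinlan 19,626.00 → $19,625; Sato 15,307.40 → $15,305.
Totals: Lindqvist $5,130 + $15,090 = $20,220; Tam $5,130 + $18,660 = $23,790; Quinlan $5,130 + $19,625 = $24,755; Sato $5,130 + $15,305 = $20,435.

Lindqvist: $20,220 | Tam: $23,790 | Quinlan: $24,755 | Sato: $20,435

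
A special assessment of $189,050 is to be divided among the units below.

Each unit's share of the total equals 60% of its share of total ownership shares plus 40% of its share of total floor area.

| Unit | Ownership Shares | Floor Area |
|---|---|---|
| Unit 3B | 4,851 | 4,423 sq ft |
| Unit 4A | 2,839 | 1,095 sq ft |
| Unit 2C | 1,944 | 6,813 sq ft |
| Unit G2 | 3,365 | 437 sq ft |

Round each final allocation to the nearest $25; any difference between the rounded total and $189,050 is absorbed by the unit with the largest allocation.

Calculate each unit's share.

Unit 3B: $68,525 | Unit 4A: $31,250 | Unit 2C: $57,325 | Unit G2: $31,950

Ownership shares total 12,999; floor area total 12,768.
Blended shares (60% ownership shares + 40% floor area): Unit 3B 0.3625; Unit 4A 0.1653; Unit 2C 0.3032; Unit G2 0.1690.
Proportional shares: Unit 3B 68,525.84; Unit 4A 31,258.54; Unit 2C 57,314.26; Unit G2 31,951.36.
At nearest $25: Unit 3B $68,525; Unit 4A $31,250; Unit 2C $57,325; Unit G2 $31,950. Sum = $189,050.
No rounding difference to absorb.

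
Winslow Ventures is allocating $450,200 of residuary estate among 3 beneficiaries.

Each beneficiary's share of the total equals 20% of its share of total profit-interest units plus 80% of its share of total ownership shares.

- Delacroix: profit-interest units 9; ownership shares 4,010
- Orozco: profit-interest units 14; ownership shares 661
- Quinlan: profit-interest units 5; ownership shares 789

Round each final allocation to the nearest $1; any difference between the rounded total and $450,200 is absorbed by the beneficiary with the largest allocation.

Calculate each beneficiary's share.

Delacroix: $293,454; Orozco: $88,622; Quinlan: $68,124

Totals — profit-interest units 28, ownership shares 5,460.
Blended shares (20% profit-interest units + 80% ownership shares): Delacroix 0.6518; Orozco 0.1968; Quinlan 0.1513.
Pro-rata amounts: Delacroix 293,454.54; Orozco 88,621.79; Quinlan 68,123.67.
At nearest $1: Delacroix $293,455; Orozco $88,622; Quinlan $68,124. Sum = $450,201.
Difference $450,200 − $450,201 = −$1 applied to largest allocation (Delacroix): Delacroix becomes $293,454.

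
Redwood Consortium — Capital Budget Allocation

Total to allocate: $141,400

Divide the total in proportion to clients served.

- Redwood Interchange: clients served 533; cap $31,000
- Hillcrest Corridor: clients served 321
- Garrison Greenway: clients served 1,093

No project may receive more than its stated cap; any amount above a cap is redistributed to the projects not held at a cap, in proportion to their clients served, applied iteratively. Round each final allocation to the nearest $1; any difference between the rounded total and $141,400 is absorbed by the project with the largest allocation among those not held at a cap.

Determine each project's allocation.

Combined clients served = 1,947.
Pro-rata shares before constraints: Redwood Interchange 38,708.89; Hillcrest Corridor 23,312.48; Garrison Greenway 79,378.63.
Capped: Redwood Interchange ($31,000); balance $110,400 reallocated over remaining clients served 1,414.
Shares after redistribution: Hillcrest Corridor 25,062.52 → $25,063; Garrison Greenway 85,337.48 → $85,337.

Redwood Interchange: $31,000; Hillcrest Corridor: $25,063; Garrison Greenway: $85,337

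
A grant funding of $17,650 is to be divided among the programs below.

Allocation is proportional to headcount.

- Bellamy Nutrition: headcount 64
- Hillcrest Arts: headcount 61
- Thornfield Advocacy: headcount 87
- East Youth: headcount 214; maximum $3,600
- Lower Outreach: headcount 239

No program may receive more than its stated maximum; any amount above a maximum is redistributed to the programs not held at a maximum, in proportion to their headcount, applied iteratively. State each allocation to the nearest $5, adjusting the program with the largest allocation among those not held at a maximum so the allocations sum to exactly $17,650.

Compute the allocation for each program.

Bellamy Nutrition: $1,995 · Hillcrest Arts: $1,900 · Thornfield Advocacy: $2,710 · East Youth: $3,600 · Lower Outreach: $7,445

Headcount total: 665.
Proportional shares (ignoring caps): Bellamy Nutrition 1,698.65; Hillcrest Arts 1,619.02; Thornfield Advocacy 2,309.10; East Youth 5,679.85; Lower Outreach 6,343.38.
Capped: East Youth ($3,600); balance $14,050 reallocated over remaining headcount 451.
Shares after redistribution: Bellamy Nutrition 1,993.79 → $1,995; Hillcrest Arts 1,900.33 → $1,900; Thornfield Advocacy 2,710.31 → $2,710; Lower Outreach 7,445.57 → $7,445.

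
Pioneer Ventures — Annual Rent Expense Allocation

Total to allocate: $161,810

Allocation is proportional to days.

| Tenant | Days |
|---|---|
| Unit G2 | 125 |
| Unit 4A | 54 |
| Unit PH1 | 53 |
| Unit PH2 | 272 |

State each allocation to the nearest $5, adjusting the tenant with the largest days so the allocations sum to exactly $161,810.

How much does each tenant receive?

Unit G2: $40,130 | Unit 4A: $17,335 | Unit PH1: $17,015 | Unit PH2: $87,330

Days total: 504.
Pro-rata amounts: Unit G2 125/504 × $161,810 = 40,131.45; Unit 4A 54/504 × $161,810 = 17,336.79; Unit PH1 53/504 × $161,810 = 17,015.73; Unit PH2 272/504 × $161,810 = 87,326.03.
After rounding ($5): Unit G2 $40,130; Unit 4A $17,335; Unit PH1 $17,015; Unit PH2 $87,325. Sum = $161,805.
Difference $161,810 − $161,805 = +$5 applied to largest days (Unit PH2): Unit PH2 becomes $87,330.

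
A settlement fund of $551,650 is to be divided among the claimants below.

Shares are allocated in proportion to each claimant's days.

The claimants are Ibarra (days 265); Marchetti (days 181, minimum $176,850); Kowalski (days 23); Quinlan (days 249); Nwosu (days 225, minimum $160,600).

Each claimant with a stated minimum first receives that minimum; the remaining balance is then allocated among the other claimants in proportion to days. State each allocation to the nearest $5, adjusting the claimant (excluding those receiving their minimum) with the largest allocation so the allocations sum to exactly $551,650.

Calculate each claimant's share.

Minimums first: Marchetti $176,850; Nwosu $160,600. Remaining pool $214,200.
Remaining pool split over remaining days 537: Ibarra 105,703.91 → $105,705; Kowalski 9,174.30 → $9,175; Quinlan 99,321.79 → $99,320.

Ibarra: $105,705; Marchetti: $176,850; Kowalski: $9,175; Quinlan: $99,320; Nwosu: $160,600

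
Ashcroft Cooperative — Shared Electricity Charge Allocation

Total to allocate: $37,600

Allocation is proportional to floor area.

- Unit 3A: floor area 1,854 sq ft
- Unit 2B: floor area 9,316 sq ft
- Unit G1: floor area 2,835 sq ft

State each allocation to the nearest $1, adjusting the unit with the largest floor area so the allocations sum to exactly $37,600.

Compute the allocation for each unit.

Unit 3A: $4,978 | Unit 2B: $25,011 | Unit G1: $7,611

Total floor area = 1,854 + 9,316 + 2,835 = 14,005.
Unrounded shares: Unit 3A 4,977.54; Unit 2B 25,011.18; Unit G1 7,611.28.
At nearest $1: Unit 3A $4,978; Unit 2B $25,011; Unit G1 $7,611. Sum = $37,600.
Rounded total matches; no reconciliation needed.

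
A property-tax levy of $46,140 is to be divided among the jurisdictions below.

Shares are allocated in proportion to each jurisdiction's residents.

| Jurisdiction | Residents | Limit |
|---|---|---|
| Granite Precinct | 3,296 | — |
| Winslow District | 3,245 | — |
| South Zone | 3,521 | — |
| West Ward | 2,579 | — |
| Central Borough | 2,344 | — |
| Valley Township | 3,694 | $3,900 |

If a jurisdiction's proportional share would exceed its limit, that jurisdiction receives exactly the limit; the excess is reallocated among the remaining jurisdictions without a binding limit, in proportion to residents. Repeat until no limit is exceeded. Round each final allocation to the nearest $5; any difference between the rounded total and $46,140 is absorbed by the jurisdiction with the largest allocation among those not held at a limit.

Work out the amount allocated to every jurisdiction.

Sum of residents: 18,679.
Pro-rata shares before constraints: Granite Precinct 8,141.63; Winslow District 8,015.65; South Zone 8,697.41; West Ward 6,370.53; Central Borough 5,790.04; Valley Township 9,124.75.
Capped: Valley Township ($3,900); remaining pool $42,240 reallocated over remaining residents 14,985.
Shares after redistribution: Granite Precinct 9,290.83 → $9,290; Winslow District 9,147.07 → $9,145; South Zone 9,925.06 → $9,925; West Ward 7,269.73 → $7,270; Central Borough 6,607.31 → $6,605.
Rounding difference +$5 applied to South Zone → $9,930.

Granite Precinct: $9,290 · Winslow District: $9,145 · South Zone: $9,930 · West Ward: $7,270 · Central Borough: $6,605 · Valley Township: $3,900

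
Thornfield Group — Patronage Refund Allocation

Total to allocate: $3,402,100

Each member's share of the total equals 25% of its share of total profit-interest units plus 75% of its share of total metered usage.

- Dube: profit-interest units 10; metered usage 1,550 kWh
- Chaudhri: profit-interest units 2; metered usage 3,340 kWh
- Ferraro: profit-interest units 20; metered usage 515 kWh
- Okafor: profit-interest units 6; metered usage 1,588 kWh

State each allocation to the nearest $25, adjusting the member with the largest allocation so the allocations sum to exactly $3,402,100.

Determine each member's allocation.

Profit-interest units total 38; metered usage total 6,993.
Blended shares (25% profit-interest units + 75% metered usage): Dube 0.2320; Chaudhri 0.3714; Ferraro 0.1868; Okafor 0.2098.
Raw shares: Dube 789,379.53; Chaudhri 1,263,448.94; Ferraro 635,555.67; Okafor 713,715.86.
At nearest $25: Dube $789,375; Chaudhri $1,263,450; Ferraro $635,550; Okafor $713,725. Sum = $3,402,100.
Sum already equals the total — no adjustment.

Dube: $789,375 · Chaudhri: $1,263,450 · Ferraro: $635,550 · Okafor: $713,725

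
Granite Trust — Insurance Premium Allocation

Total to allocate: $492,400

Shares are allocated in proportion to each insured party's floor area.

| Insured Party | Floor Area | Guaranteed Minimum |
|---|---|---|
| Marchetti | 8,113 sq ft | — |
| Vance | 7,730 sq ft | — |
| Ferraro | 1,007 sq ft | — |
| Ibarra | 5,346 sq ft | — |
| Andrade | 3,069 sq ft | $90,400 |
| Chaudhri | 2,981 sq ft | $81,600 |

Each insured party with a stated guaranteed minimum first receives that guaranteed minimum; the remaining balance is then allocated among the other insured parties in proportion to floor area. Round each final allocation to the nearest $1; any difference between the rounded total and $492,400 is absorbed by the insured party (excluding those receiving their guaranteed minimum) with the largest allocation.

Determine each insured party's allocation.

Minimums first: Andrade $90,400; Chaudhri $81,600. Balance $320,400.
Balance split over remaining floor area 22,196: Marchetti 117,111.43 → $117,111; Vance 111,582.81 → $111,583; Ferraro 14,536.08 → $14,536; Ibarra 77,169.69 → $77,170.

Marchetti: $117,111 | Vance: $111,583 | Ferraro: $14,536 | Ibarra: $77,170 | Andrade: $90,400 | Chaudhri: $81,600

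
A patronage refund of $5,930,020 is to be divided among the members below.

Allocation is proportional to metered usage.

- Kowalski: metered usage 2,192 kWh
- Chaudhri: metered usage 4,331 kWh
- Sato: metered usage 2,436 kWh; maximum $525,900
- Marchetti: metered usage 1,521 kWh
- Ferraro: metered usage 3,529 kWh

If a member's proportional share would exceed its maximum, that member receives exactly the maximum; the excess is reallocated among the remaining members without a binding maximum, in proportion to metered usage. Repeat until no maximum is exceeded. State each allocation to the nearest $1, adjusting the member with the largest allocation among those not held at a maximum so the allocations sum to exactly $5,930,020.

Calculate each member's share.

Total metered usage = 14,009.
Pro-rata shares before constraints: Kowalski 927,875.21; Chaudhri 1,833,315.48; Sato 1,031,160.59; Marchetti 643,840.42; Ferraro 1,493,828.29.
Cap binds for Sato ($525,900); residual $5,404,120 reallocated over remaining metered usage 11,573.
Redistributed shares: Kowalski 1,023,574.79 → $1,023,575; Chaudhri 2,022,400.74 → $2,022,401; Marchetti 710,245.10 → $710,245; Ferraro 1,647,899.38 → $1,647,899.

Kowalski: $1,023,575; Chaudhri: $2,022,401; Sato: $525,900; Marchetti: $710,245; Ferraro: $1,647,899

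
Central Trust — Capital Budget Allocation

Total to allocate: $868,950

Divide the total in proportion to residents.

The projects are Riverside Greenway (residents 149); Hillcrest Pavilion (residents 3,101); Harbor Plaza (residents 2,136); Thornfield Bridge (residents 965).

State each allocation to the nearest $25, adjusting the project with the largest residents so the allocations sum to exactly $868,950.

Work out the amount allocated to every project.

Riverside Greenway: $20,375 | Hillcrest Pavilion: $424,300 | Harbor Plaza: $292,250 | Thornfield Bridge: $132,025

Sum of residents: 6,351.
Unrounded shares: Riverside Greenway 149/6,351 × $868,950 = 20,386.32; Hillcrest Pavilion 3,101/6,351 × $868,950 = 424,281.84; Harbor Plaza 2,136/6,351 × $868,950 = 292,249.60; Thornfield Bridge 965/6,351 × $868,950 = 132,032.24.
At nearest $25: Riverside Greenway $20,375; Hillcrest Pavilion $424,275; Harbor Plaza $292,250; Thornfield Bridge $132,025. Sum = $868,925.
Difference $868,950 − $868,925 = +$25 applied to largest residents (Hillcrest Pavilion): Hillcrest Pavilion becomes $424,300.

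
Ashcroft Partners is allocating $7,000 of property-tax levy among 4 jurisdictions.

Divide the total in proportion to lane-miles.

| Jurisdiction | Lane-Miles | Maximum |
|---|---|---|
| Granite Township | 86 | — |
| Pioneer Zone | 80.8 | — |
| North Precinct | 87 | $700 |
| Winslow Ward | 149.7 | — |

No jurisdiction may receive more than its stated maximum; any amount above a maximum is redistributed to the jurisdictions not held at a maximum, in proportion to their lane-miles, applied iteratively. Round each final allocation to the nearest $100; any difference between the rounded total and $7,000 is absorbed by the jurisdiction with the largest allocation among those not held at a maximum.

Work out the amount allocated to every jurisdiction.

Combined lane-miles = 403.5.
Unconstrained shares: Granite Township 1,491.95; Pioneer Zone 1,401.73; North Precinct 1,509.29; Winslow Ward 2,597.03.
Capped: North Precinct ($700); residual $6,300 reallocated over remaining lane-miles 316.5.
Redistributed shares: Granite Township 1,711.85 → $1,700; Pioneer Zone 1,608.34 → $1,600; Winslow Ward 2,979.81 → $3,000.

Granite Township: $1,700; Pioneer Zone: $1,600; North Precinct: $700; Winslow Ward: $3,000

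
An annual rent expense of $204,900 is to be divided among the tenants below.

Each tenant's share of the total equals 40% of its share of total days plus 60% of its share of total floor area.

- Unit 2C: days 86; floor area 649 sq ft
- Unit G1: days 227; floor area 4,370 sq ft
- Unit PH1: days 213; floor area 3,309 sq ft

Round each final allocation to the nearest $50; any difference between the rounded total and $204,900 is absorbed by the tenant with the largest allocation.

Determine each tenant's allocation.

Days total 526; floor area total 8,328.
Blended shares (40% days + 60% floor area): Unit 2C 0.1122; Unit G1 0.4875; Unit PH1 0.4004.
Proportional shares: Unit 2C 22,981.00; Unit G1 99,881.59; Unit PH1 82,037.40.
At nearest $50: Unit 2C $23,000; Unit G1 $99,900; Unit PH1 $82,050. Sum = $204,950.
Difference $204,900 − $204,950 = −$50 applied to largest allocation (Unit G1): Unit G1 becomes $99,850.

Unit 2C: $23,000 | Unit G1: $99,850 | Unit PH1: $82,050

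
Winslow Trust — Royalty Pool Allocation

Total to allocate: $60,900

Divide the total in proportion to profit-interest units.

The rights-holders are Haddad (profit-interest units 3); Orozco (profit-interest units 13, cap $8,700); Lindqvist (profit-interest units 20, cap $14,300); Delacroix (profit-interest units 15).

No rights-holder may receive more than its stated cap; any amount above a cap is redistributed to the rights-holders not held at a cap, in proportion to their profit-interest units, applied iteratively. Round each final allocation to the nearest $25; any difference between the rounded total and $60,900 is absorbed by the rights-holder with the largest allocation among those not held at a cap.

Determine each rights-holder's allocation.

Total profit-interest units = 51.
Pro-rata shares before constraints: Haddad 3,582.35; Orozco 15,523.53; Lindqvist 23,882.35; Delacroix 17,911.76.
Capped: Orozco ($8,700), Lindqvist ($14,300); residual $37,900 reallocated over remaining profit-interest units 18.
Shares after redistribution: Haddad 6,316.67 → $6,325; Delacroix 31,583.33 → $31,575.

Haddad: $6,325 | Orozco: $8,700 | Lindqvist: $14,300 | Delacroix: $31,575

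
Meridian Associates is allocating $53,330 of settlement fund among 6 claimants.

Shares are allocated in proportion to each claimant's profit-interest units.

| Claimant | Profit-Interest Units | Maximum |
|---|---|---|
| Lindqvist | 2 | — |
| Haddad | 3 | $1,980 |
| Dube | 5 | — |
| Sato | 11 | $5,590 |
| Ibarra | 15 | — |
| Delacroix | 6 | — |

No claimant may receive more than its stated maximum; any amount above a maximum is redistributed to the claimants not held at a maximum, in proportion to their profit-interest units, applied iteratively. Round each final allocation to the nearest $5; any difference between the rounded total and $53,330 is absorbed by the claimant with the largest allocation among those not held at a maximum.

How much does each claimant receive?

Lindqvist: $3,270 · Haddad: $1,980 · Dube: $8,170 · Sato: $5,590 · Ibarra: $24,515 · Delacroix: $9,805

Sum of profit-interest units: 42.
Pro-rata shares before constraints: Lindqvist 2,539.52; Haddad 3,809.29; Dube 6,348.81; Sato 13,967.38; Ibarra 19,046.43; Delacroix 7,618.57.
Cap binds for Haddad ($1,980), Sato ($5,590); balance $45,760 reallocated over remaining profit-interest units 28.
Remaining shares: Lindqvist 3,268.57 → $3,270; Dube 8,171.43 → $8,170; Ibarra 24,514.29 → $24,515; Delacroix 9,805.71 → $9,805.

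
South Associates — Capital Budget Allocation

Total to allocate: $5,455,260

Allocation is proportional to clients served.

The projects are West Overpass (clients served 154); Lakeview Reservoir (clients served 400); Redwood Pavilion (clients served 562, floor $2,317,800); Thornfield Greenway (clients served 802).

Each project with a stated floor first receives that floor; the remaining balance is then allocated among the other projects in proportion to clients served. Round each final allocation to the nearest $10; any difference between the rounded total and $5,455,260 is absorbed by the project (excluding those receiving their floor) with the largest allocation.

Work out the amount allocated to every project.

West Overpass: $356,320 | Lakeview Reservoir: $925,500 | Redwood Pavilion: $2,317,800 | Thornfield Greenway: $1,855,640

Guaranteed amounts: Redwood Pavilion $2,317,800. Residual $3,137,460.
Residual split over remaining clients served 1,356: West Overpass 356,319.20 → $356,320; Lakeview Reservoir 925,504.42 → $925,500; Thornfield Greenway 1,855,636.37 → $1,855,640.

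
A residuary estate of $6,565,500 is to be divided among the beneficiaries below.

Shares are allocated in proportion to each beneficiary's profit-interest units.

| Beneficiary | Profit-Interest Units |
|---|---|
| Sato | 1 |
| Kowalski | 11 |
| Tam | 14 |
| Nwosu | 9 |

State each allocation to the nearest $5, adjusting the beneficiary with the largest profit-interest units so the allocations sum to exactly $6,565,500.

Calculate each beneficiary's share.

Sato: $187,585 · Kowalski: $2,063,445 · Tam: $2,626,200 · Nwosu: $1,688,270

Total profit-interest units = 1 + 11 + 14 + 9 = 35.
Raw shares: Sato 187,585.71; Kowalski 2,063,442.86; Tam 2,626,200.00; Nwosu 1,688,271.43.
Rounded to nearest $5: Sato $187,585; Kowalski $2,063,445; Tam $2,626,200; Nwosu $1,688,270. Sum = $6,565,500.
No rounding difference to absorb.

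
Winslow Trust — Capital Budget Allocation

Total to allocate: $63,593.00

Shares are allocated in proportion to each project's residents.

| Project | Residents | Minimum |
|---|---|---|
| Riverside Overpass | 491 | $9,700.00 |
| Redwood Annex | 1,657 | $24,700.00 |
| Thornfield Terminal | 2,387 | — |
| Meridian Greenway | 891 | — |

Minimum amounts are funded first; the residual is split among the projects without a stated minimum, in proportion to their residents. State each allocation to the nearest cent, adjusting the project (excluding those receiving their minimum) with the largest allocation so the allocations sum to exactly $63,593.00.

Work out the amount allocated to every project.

Riverside Overpass: $9,700.00; Redwood Annex: $24,700.00; Thornfield Terminal: $21,257.99; Meridian Greenway: $7,935.01

Guaranteed amounts: Riverside Overpass $9,700.00; Redwood Annex $24,700.00. Residual $29,193.00.
Residual split over remaining residents 3,278: Thornfield Terminal 21,257.9899 → $21,257.99; Meridian Greenway 7,935.0101 → $7,935.01.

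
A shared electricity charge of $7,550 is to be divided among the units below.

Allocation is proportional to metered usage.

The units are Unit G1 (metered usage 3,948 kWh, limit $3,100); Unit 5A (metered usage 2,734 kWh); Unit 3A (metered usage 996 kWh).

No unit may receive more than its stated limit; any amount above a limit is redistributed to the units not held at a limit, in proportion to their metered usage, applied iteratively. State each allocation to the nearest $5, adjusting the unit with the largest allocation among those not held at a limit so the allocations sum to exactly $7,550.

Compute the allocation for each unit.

Unit G1: $3,100; Unit 5A: $3,260; Unit 3A: $1,190

Total metered usage = 7,678.
Proportional shares (ignoring caps): Unit G1 3,882.18; Unit 5A 2,688.42; Unit 3A 979.40.
Cap binds for Unit G1 ($3,100); remaining pool $4,450 reallocated over remaining metered usage 3,730.
Shares after redistribution: Unit 5A 3,261.74 → $3,260; Unit 3A 1,188.26 → $1,190.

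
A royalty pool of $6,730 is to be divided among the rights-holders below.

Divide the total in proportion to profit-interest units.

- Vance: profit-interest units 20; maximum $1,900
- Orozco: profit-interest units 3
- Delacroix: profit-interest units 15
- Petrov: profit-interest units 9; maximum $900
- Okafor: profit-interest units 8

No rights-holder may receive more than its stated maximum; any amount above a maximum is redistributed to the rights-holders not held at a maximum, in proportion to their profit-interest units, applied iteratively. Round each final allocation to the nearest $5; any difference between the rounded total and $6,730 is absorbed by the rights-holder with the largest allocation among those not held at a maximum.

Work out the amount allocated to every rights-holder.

Profit-interest units total: 55.
Pro-rata shares before constraints: Vance 2,447.27; Orozco 367.09; Delacroix 1,835.45; Petrov 1,101.27; Okafor 978.91.
Held at cap: Vance ($1,900), Petrov ($900); balance $3,930 reallocated over remaining profit-interest units 26.
Shares after redistribution: Orozco 453.46 → $455; Delacroix 2,267.31 → $2,265; Okafor 1,209.23 → $1,210.

Vance: $1,900; Orozco: $455; Delacroix: $2,265; Petrov: $900; Okafor: $1,210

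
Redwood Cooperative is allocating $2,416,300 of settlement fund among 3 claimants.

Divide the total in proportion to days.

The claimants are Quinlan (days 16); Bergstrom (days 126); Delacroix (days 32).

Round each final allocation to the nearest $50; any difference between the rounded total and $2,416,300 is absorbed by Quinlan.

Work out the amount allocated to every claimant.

Quinlan: $222,150; Bergstrom: $1,749,750; Delacroix: $444,400

Sum of days: 174.
Unrounded shares: Quinlan 16/174 × $2,416,300 = 222,188.51; Bergstrom 126/174 × $2,416,300 = 1,749,734.48; Delacroix 32/174 × $2,416,300 = 444,377.01.
After rounding ($50): Quinlan $222,200; Bergstrom $1,749,750; Delacroix $444,400. Sum = $2,416,350.
Difference $2,416,300 − $2,416,350 = −$50 applied to Quinlan: Quinlan becomes $222,150.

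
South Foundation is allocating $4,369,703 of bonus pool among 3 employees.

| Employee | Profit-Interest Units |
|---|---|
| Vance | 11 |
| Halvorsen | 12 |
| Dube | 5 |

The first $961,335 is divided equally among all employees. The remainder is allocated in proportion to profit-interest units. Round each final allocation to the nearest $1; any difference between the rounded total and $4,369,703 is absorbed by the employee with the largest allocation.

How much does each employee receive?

Vance: $1,659,447 · Halvorsen: $1,781,174 · Dube: $929,082

$961,335 shared equally gives $320,445 per employee.
Remainder $3,408,368 by profit-interest units (total 28): Vance 1,339,001.71 → $1,339,002; Halvorsen 1,460,729.14 → $1,460,729; Dube 608,637.14 → $608,637.
Totals: Vance $320,445 + $1,339,002 = $1,659,447; Halvorsen $320,445 + $1,460,729 = $1,781,174; Dube $320,445 + $608,637 = $929,082.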